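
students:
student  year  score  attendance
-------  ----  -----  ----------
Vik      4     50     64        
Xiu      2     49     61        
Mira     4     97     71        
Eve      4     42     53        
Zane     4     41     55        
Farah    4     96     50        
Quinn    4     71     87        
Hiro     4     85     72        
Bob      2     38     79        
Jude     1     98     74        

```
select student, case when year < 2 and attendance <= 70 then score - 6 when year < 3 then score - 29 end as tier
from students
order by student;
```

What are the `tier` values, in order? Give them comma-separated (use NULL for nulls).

9, NULL, NULL, NULL, 69, NULL, NULL, NULL, 20, NULL

student=Bob: year < 3 → 9
student=Eve: (no match → NULL) → NULL
student=Farah: (no match → NULL) → NULL
student=Hiro: (no match → NULL) → NULL
student=Jude: year < 3 → 69
student=Mira: (no match → NULL) → NULL
student=Quinn: (no match → NULL) → NULL
student=Vik: (no match → NULL) → NULL
student=Xiu: year < 3 → 20
student=Zane: (no match → NULL) → NULL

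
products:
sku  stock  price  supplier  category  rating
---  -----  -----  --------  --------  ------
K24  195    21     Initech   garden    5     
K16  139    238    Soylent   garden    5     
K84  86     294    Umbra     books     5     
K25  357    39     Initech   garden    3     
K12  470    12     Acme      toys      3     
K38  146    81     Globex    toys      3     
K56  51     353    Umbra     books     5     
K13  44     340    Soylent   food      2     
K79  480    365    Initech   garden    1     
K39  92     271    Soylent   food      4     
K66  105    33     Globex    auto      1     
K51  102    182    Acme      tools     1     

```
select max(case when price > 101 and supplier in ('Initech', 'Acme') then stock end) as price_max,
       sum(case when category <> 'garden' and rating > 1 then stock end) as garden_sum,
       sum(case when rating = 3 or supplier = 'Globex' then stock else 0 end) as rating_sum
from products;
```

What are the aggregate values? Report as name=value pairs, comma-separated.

price_max=480, garden_sum=889, rating_sum=1078

[price_max: price > 101 and supplier in ('Initech', 'Acme')]
sku=K24: ✗
sku=K16: ✗
sku=K84: ✗
sku=K25: ✗
sku=K12: ✗
sku=K38: ✗
sku=K56: ✗
sku=K13: ✗
sku=K79: ✓ → 480
sku=K39: ✗
sku=K66: ✗
sku=K51: ✓ → 102
price_max = MAX(480, 102) = 480
—
[garden_sum: category <> 'garden' and rating > 1]
sku=K24: ✗
sku=K16: ✗
sku=K84: ✓ → 86
sku=K25: ✗
sku=K12: ✓ → 470
sku=K38: ✓ → 146
sku=K56: ✓ → 51
sku=K13: ✓ → 44
sku=K79: ✗
sku=K39: ✓ → 92
sku=K66: ✗
sku=K51: ✗
garden_sum = 86 + 470 + 146 + 51 + 44 + 92 = 889
—
[rating_sum: rating = 3 or supplier = 'Globex']
sku=K24: ✗
sku=K16: ✗
sku=K84: ✗
sku=K25: ✓ → 357
sku=K12: ✓ → 470
sku=K38: ✓ → 146
sku=K56: ✗
sku=K13: ✗
sku=K79: ✗
sku=K39: ✗
sku=K66: ✓ → 105
sku=K51: ✗
rating_sum = 357 + 470 + 146 + 105 = 1078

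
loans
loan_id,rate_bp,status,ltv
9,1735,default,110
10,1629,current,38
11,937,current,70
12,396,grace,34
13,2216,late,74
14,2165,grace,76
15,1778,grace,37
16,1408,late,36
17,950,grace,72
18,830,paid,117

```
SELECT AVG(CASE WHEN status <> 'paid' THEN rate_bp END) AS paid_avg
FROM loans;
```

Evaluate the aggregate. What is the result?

loan_id=9: ✓ → 1735
loan_id=10: ✓ → 1629
loan_id=11: ✓ → 937
loan_id=12: ✓ → 396
loan_id=13: ✓ → 2216
loan_id=14: ✓ → 2165
loan_id=15: ✓ → 1778
loan_id=16: ✓ → 1408
loan_id=17: ✓ → 950
loan_id=18: ✗
paid_avg = (1735 + 1629 + 937 + 396 + 2216 + 2165 + 1778 + 1408 + 950) / 9 = 1468.2222222222

1468.2222222222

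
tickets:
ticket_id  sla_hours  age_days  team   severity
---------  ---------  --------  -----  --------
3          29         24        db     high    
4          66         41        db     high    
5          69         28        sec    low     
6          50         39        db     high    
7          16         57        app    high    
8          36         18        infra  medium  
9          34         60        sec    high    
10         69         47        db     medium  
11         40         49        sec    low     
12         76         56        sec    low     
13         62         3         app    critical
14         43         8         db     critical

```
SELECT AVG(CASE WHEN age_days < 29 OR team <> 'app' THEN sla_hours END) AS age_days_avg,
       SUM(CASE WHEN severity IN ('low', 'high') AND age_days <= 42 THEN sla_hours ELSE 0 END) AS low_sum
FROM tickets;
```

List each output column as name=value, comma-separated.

[age_days_avg: age_days < 29 OR team <> 'app']
ticket_id=3: ✓ → 29
ticket_id=4: ✓ → 66
ticket_id=5: ✓ → 69
ticket_id=6: ✓ → 50
ticket_id=7: ✗
ticket_id=8: ✓ → 36
ticket_id=9: ✓ → 34
ticket_id=10: ✓ → 69
ticket_id=11: ✓ → 40
ticket_id=12: ✓ → 76
ticket_id=13: ✓ → 62
ticket_id=14: ✓ → 43
age_days_avg = (29 + 66 + 69 + 50 + 36 + 34 + 69 + 40 + 76 + 62 + 43) / 11 = 52.1818181818
—
[low_sum: severity IN ('low', 'high') AND age_days <= 42]
ticket_id=3: ✓ → 29
ticket_id=4: ✓ → 66
ticket_id=5: ✓ → 69
ticket_id=6: ✓ → 50
ticket_id=7: ✗
ticket_id=8: ✗
ticket_id=9: ✗
ticket_id=10: ✗
ticket_id=11: ✗
ticket_id=12: ✗
ticket_id=13: ✗
ticket_id=14: ✗
low_sum = 29 + 66 + 69 + 50 = 214

age_days_avg=52.1818181818, low_sum=214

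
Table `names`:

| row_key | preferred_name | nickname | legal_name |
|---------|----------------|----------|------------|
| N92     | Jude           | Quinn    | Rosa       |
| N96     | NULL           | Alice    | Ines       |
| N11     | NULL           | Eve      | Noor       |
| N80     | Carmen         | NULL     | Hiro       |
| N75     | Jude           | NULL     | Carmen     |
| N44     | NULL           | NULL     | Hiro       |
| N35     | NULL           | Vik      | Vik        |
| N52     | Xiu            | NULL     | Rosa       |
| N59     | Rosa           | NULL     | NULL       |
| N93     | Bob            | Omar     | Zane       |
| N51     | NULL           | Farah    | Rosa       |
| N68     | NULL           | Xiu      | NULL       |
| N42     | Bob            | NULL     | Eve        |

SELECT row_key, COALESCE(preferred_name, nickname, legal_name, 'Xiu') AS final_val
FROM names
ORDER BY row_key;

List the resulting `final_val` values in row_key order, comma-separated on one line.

Eve, Vik, Bob, Hiro, Farah, Xiu, Rosa, Xiu, Jude, Carmen, Jude, Bob, Alice

row_key=N11: preferred_name=NULL, nickname=Eve → Eve
row_key=N35: preferred_name=NULL, nickname=Vik → Vik
row_key=N42: preferred_name=Bob → Bob
row_key=N44: preferred_name=NULL, nickname=NULL, legal_name=Hiro → Hiro
row_key=N51: preferred_name=NULL, nickname=Farah → Farah
row_key=N52: preferred_name=Xiu → Xiu
row_key=N59: preferred_name=Rosa → Rosa
row_key=N68: preferred_name=NULL, nickname=Xiu → Xiu
row_key=N75: preferred_name=Jude → Jude
row_key=N80: preferred_name=Carmen → Carmen
row_key=N92: preferred_name=Jude → Jude
row_key=N93: preferred_name=Bob → Bob
row_key=N96: preferred_name=NULL, nickname=Alice → Alice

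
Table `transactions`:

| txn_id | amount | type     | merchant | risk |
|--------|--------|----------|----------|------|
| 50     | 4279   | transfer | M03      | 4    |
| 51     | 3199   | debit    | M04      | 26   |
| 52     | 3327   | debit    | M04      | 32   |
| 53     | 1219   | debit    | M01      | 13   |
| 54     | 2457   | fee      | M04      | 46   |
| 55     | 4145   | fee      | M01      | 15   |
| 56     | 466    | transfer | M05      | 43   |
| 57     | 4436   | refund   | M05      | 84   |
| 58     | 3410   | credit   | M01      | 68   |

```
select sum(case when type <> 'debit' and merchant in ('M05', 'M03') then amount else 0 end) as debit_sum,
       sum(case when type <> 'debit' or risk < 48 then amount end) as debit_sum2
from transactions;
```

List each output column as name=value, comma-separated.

debit_sum=9181, debit_sum2=26938

[debit_sum: type <> 'debit' and merchant in ('M05', 'M03')]
txn_id=50: ✓ → 4279
txn_id=51: ✗
txn_id=52: ✗
txn_id=53: ✗
txn_id=54: ✗
txn_id=55: ✗
txn_id=56: ✓ → 466
txn_id=57: ✓ → 4436
txn_id=58: ✗
debit_sum = 4279 + 466 + 4436 = 9181
—
[debit_sum2: type <> 'debit' or risk < 48]
txn_id=50: ✓ → 4279
txn_id=51: ✓ → 3199
txn_id=52: ✓ → 3327
txn_id=53: ✓ → 1219
txn_id=54: ✓ → 2457
txn_id=55: ✓ → 4145
txn_id=56: ✓ → 466
txn_id=57: ✓ → 4436
txn_id=58: ✓ → 3410
debit_sum2 = 4279 + 3199 + 3327 + 1219 + 2457 + 4145 + 466 + 4436 + 3410 = 26938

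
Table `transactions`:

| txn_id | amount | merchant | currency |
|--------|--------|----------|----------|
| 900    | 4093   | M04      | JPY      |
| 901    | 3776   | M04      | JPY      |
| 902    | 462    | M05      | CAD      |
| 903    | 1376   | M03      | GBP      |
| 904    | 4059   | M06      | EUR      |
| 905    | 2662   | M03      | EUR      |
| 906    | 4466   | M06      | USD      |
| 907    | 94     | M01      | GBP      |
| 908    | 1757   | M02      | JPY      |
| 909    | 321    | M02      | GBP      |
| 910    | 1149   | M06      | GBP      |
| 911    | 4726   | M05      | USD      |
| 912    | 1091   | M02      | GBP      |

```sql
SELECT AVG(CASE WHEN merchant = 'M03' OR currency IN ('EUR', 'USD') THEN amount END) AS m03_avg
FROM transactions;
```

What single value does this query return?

3457.8

txn_id=900: ✗
txn_id=901: ✗
txn_id=902: ✗
txn_id=903: ✓ → 1376
txn_id=904: ✓ → 4059
txn_id=905: ✓ → 2662
txn_id=906: ✓ → 4466
txn_id=907: ✗
txn_id=908: ✗
txn_id=909: ✗
txn_id=910: ✗
txn_id=911: ✓ → 4726
txn_id=912: ✗
m03_avg = (1376 + 4059 + 2662 + 4466 + 4726) / 5 = 3457.8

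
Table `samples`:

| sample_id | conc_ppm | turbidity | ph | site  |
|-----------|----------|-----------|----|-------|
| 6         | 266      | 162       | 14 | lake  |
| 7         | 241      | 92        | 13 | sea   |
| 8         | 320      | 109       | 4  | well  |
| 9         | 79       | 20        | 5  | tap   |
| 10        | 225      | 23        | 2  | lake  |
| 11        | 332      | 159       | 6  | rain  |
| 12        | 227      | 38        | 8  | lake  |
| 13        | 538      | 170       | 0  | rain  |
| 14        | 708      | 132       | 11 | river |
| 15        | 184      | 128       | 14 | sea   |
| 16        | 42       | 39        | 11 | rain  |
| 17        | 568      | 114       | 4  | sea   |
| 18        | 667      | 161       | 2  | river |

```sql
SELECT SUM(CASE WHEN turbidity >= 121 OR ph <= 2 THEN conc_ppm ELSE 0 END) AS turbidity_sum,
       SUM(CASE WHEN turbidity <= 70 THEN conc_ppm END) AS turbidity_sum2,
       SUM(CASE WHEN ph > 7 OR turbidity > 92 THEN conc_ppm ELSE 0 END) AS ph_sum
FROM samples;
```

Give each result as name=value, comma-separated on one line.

[turbidity_sum: turbidity >= 121 OR ph <= 2]
sample_id=6: ✓ → 266
sample_id=7: ✗
sample_id=8: ✗
sample_id=9: ✗
sample_id=10: ✓ → 225
sample_id=11: ✓ → 332
sample_id=12: ✗
sample_id=13: ✓ → 538
sample_id=14: ✓ → 708
sample_id=15: ✓ → 184
sample_id=16: ✗
sample_id=17: ✗
sample_id=18: ✓ → 667
turbidity_sum = 266 + 225 + 332 + 538 + 708 + 184 + 667 = 2920
—
[turbidity_sum2: turbidity <= 70]
sample_id=6: ✗
sample_id=7: ✗
sample_id=8: ✗
sample_id=9: ✓ → 79
sample_id=10: ✓ → 225
sample_id=11: ✗
sample_id=12: ✓ → 227
sample_id=13: ✗
sample_id=14: ✗
sample_id=15: ✗
sample_id=16: ✓ → 42
sample_id=17: ✗
sample_id=18: ✗
turbidity_sum2 = 79 + 225 + 227 + 42 = 573
—
[ph_sum: ph > 7 OR turbidity > 92]
sample_id=6: ✓ → 266
sample_id=7: ✓ → 241
sample_id=8: ✓ → 320
sample_id=9: ✗
sample_id=10: ✗
sample_id=11: ✓ → 332
sample_id=12: ✓ → 227
sample_id=13: ✓ → 538
sample_id=14: ✓ → 708
sample_id=15: ✓ → 184
sample_id=16: ✓ → 42
sample_id=17: ✓ → 568
sample_id=18: ✓ → 667
ph_sum = 266 + 241 + 320 + 332 + 227 + 538 + 708 + 184 + 42 + 568 + 667 = 4093

turbidity_sum=2920, turbidity_sum2=573, ph_sum=4093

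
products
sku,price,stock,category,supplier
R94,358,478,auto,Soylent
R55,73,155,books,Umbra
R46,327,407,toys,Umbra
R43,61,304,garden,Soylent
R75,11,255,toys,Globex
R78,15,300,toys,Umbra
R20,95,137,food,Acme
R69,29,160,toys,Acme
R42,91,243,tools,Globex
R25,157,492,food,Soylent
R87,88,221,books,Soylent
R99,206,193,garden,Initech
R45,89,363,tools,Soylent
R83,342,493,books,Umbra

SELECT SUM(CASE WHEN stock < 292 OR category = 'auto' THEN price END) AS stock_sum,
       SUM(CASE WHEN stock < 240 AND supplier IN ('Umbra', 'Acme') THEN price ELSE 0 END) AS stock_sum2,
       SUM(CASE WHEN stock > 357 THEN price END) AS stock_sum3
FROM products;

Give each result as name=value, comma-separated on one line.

stock_sum=951, stock_sum2=197, stock_sum3=1273

[stock_sum: stock < 292 OR category = 'auto']
sku=R94: ✓ → 358
sku=R55: ✓ → 73
sku=R46: ✗
sku=R43: ✗
sku=R75: ✓ → 11
sku=R78: ✗
sku=R20: ✓ → 95
sku=R69: ✓ → 29
sku=R42: ✓ → 91
sku=R25: ✗
sku=R87: ✓ → 88
sku=R99: ✓ → 206
sku=R45: ✗
sku=R83: ✗
stock_sum = 358 + 73 + 11 + 95 + 29 + 91 + 88 + 206 = 951
—
[stock_sum2: stock < 240 AND supplier IN ('Umbra', 'Acme')]
sku=R94: ✗
sku=R55: ✓ → 73
sku=R46: ✗
sku=R43: ✗
sku=R75: ✗
sku=R78: ✗
sku=R20: ✓ → 95
sku=R69: ✓ → 29
sku=R42: ✗
sku=R25: ✗
sku=R87: ✗
sku=R99: ✗
sku=R45: ✗
sku=R83: ✗
stock_sum2 = 73 + 95 + 29 = 197
—
[stock_sum3: stock > 357]
sku=R94: ✓ → 358
sku=R55: ✗
sku=R46: ✓ → 327
sku=R43: ✗
sku=R75: ✗
sku=R78: ✗
sku=R20: ✗
sku=R69: ✗
sku=R42: ✗
sku=R25: ✓ → 157
sku=R87: ✗
sku=R99: ✗
sku=R45: ✓ → 89
sku=R83: ✓ → 342
stock_sum3 = 358 + 327 + 157 + 89 + 342 = 1273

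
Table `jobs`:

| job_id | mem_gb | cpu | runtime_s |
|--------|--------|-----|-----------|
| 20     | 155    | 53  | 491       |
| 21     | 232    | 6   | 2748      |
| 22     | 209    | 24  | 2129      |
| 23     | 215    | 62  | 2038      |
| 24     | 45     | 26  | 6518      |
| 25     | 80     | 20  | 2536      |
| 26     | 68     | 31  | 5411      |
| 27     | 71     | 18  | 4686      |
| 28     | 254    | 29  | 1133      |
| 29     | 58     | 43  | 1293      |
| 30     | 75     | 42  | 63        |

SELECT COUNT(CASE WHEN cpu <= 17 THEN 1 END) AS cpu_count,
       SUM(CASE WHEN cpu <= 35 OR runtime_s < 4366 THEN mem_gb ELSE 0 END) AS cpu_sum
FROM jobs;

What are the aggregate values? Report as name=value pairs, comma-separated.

[cpu_count: cpu <= 17]
job_id=20: ✗
job_id=21: ✓ → 1
job_id=22: ✗
job_id=23: ✗
job_id=24: ✗
job_id=25: ✗
job_id=26: ✗
job_id=27: ✗
job_id=28: ✗
job_id=29: ✗
job_id=30: ✗
cpu_count = COUNT(1) = 1
—
[cpu_sum: cpu <= 35 OR runtime_s < 4366]
job_id=20: ✓ → 155
job_id=21: ✓ → 232
job_id=22: ✓ → 209
job_id=23: ✓ → 215
job_id=24: ✓ → 45
job_id=25: ✓ → 80
job_id=26: ✓ → 68
job_id=27: ✓ → 71
job_id=28: ✓ → 254
job_id=29: ✓ → 58
job_id=30: ✓ → 75
cpu_sum = 155 + 232 + 209 + 215 + 45 + 80 + 68 + 71 + 254 + 58 + 75 = 1462

cpu_count=1, cpu_sum=1462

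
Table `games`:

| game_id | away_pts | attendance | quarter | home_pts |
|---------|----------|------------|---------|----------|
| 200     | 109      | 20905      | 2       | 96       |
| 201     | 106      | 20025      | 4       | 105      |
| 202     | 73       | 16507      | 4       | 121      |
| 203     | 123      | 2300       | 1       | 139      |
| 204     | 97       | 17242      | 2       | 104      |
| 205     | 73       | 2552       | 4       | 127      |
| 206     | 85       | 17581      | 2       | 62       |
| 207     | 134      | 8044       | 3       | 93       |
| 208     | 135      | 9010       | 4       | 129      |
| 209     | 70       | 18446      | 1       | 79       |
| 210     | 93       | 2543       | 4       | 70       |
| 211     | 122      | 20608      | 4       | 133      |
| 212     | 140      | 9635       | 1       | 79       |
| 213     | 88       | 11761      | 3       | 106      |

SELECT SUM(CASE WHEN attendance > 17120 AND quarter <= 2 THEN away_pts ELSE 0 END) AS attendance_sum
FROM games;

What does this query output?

game_id=200: ✓ → 109
game_id=201: ✗
game_id=202: ✗
game_id=203: ✗
game_id=204: ✓ → 97
game_id=205: ✗
game_id=206: ✓ → 85
game_id=207: ✗
game_id=208: ✗
game_id=209: ✓ → 70
game_id=210: ✗
game_id=211: ✗
game_id=212: ✗
game_id=213: ✗
attendance_sum = 109 + 97 + 85 + 70 = 361

361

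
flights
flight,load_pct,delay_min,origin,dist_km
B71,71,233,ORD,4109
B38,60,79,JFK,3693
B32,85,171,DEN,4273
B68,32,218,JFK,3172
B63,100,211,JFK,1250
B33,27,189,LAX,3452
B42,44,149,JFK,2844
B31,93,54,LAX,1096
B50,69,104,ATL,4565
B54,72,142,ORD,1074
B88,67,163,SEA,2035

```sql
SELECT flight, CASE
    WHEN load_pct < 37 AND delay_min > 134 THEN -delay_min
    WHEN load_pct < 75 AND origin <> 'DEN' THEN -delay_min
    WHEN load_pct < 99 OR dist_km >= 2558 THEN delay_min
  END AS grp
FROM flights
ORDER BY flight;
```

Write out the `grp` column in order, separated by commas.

flight=B31: load_pct < 99 OR dist_km >= 2558 → 54
flight=B32: load_pct < 99 OR dist_km >= 2558 → 171
flight=B33: load_pct < 37 AND delay_min > 134 → -189
flight=B38: load_pct < 75 AND origin <> 'DEN' → -79
flight=B42: load_pct < 75 AND origin <> 'DEN' → -149
flight=B50: load_pct < 75 AND origin <> 'DEN' → -104
flight=B54: load_pct < 75 AND origin <> 'DEN' → -142
flight=B63: (no match → NULL) → NULL
flight=B68: load_pct < 37 AND delay_min > 134 → -218
flight=B71: load_pct < 75 AND origin <> 'DEN' → -233
flight=B88: load_pct < 75 AND origin <> 'DEN' → -163

54, 171, -189, -79, -149, -104, -142, NULL, -218, -233, -163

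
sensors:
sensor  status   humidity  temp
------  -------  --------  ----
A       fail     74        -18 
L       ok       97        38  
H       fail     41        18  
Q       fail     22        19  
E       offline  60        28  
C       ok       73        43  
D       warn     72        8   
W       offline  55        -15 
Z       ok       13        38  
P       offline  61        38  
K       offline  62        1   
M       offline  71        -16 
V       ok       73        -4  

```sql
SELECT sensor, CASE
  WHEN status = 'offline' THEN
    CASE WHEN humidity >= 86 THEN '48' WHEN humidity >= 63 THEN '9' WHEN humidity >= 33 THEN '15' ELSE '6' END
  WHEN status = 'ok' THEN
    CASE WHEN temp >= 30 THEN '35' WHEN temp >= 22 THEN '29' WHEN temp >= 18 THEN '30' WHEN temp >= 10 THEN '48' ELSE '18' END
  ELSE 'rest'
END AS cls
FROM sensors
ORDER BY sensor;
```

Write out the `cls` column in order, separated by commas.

rest, 35, rest, 15, rest, 15, 35, 9, 15, rest, 18, 15, 35

sensor=A: status='fail' → outer ELSE → rest
sensor=C: status='ok' → inner[temp >= 30] → 35
sensor=D: status='warn' → outer ELSE → rest
sensor=E: status='offline' → inner[humidity >= 33] → 15
sensor=H: status='fail' → outer ELSE → rest
sensor=K: status='offline' → inner[humidity >= 33] → 15
sensor=L: status='ok' → inner[temp >= 30] → 35
sensor=M: status='offline' → inner[humidity >= 63] → 9
sensor=P: status='offline' → inner[humidity >= 33] → 15
sensor=Q: status='fail' → outer ELSE → rest
sensor=V: status='ok' → inner[ELSE] → 18
sensor=W: status='offline' → inner[humidity >= 33] → 15
sensor=Z: status='ok' → inner[temp >= 30] → 35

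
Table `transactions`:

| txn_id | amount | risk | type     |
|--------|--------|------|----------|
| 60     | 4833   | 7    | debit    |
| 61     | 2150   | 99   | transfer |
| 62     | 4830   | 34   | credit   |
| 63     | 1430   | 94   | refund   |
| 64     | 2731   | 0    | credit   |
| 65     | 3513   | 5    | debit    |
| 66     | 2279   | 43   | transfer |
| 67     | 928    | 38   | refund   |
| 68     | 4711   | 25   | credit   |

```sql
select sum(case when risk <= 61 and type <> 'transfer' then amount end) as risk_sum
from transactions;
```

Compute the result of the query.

21546

txn_id=60: ✓ → 4833
txn_id=61: ✗
txn_id=62: ✓ → 4830
txn_id=63: ✗
txn_id=64: ✓ → 2731
txn_id=65: ✓ → 3513
txn_id=66: ✗
txn_id=67: ✓ → 928
txn_id=68: ✓ → 4711
risk_sum = 4833 + 4830 + 2731 + 3513 + 928 + 4711 = 21546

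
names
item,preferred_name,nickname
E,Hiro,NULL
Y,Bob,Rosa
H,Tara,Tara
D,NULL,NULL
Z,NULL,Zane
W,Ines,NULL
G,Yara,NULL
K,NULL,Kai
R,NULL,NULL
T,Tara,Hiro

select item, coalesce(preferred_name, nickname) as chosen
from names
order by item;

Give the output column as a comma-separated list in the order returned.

NULL, Hiro, Yara, Tara, Kai, NULL, Tara, Ines, Bob, Zane

item=D: preferred_name=NULL, nickname=NULL (all NULL) → NULL
item=E: preferred_name=Hiro → Hiro
item=G: preferred_name=Yara → Yara
item=H: preferred_name=Tara → Tara
item=K: preferred_name=NULL, nickname=Kai → Kai
item=R: preferred_name=NULL, nickname=NULL (all NULL) → NULL
item=T: preferred_name=Tara → Tara
item=W: preferred_name=Ines → Ines
item=Y: preferred_name=Bob → Bob
item=Z: preferred_name=NULL, nickname=Zane → Zane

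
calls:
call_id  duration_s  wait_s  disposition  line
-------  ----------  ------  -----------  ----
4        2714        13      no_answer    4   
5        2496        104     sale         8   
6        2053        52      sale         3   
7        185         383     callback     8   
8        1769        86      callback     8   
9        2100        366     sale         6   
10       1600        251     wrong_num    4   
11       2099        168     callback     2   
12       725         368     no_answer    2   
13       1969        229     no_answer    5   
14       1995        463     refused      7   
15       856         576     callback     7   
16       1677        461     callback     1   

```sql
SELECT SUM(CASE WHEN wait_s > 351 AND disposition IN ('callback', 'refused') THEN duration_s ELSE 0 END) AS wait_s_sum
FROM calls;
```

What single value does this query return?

4713

call_id=4: ✗
call_id=5: ✗
call_id=6: ✗
call_id=7: ✓ → 185
call_id=8: ✗
call_id=9: ✗
call_id=10: ✗
call_id=11: ✗
call_id=12: ✗
call_id=13: ✗
call_id=14: ✓ → 1995
call_id=15: ✓ → 856
call_id=16: ✓ → 1677
wait_s_sum = 185 + 1995 + 856 + 1677 = 4713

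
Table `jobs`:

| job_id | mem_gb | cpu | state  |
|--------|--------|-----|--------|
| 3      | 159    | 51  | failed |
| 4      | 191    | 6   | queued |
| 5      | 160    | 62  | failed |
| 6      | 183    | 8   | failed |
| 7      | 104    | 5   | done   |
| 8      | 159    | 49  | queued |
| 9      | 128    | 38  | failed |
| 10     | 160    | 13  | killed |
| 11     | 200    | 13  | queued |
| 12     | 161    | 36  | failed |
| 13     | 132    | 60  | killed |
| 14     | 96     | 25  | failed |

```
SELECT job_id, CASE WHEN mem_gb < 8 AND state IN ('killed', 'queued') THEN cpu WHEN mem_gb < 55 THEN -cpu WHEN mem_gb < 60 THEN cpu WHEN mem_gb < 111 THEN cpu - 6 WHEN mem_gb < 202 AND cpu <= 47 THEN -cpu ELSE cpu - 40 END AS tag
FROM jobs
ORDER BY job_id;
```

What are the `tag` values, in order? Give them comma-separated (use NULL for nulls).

11, -6, 22, -8, -1, 9, -38, -13, -13, -36, 20, 19

job_id=3: ELSE → 11
job_id=4: mem_gb < 202 AND cpu <= 47 → -6
job_id=5: ELSE → 22
job_id=6: mem_gb < 202 AND cpu <= 47 → -8
job_id=7: mem_gb < 111 → -1
job_id=8: ELSE → 9
job_id=9: mem_gb < 202 AND cpu <= 47 → -38
job_id=10: mem_gb < 202 AND cpu <= 47 → -13
job_id=11: mem_gb < 202 AND cpu <= 47 → -13
job_id=12: mem_gb < 202 AND cpu <= 47 → -36
job_id=13: ELSE → 20
job_id=14: mem_gb < 111 → 19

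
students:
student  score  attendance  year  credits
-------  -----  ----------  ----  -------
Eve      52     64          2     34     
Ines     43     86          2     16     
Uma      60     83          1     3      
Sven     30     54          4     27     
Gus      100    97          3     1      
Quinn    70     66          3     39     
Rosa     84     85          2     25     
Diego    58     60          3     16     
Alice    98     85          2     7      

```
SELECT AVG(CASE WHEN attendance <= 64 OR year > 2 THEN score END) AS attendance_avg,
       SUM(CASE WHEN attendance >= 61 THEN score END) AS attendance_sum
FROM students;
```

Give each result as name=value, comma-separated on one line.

[attendance_avg: attendance <= 64 OR year > 2]
student=Eve: ✓ → 52
student=Ines: ✗
student=Uma: ✗
student=Sven: ✓ → 30
student=Gus: ✓ → 100
student=Quinn: ✓ → 70
student=Rosa: ✗
student=Diego: ✓ → 58
student=Alice: ✗
attendance_avg = (52 + 30 + 100 + 70 + 58) / 5 = 62
—
[attendance_sum: attendance >= 61]
student=Eve: ✓ → 52
student=Ines: ✓ → 43
student=Uma: ✓ → 60
student=Sven: ✗
student=Gus: ✓ → 100
student=Quinn: ✓ → 70
student=Rosa: ✓ → 84
student=Diego: ✗
student=Alice: ✓ → 98
attendance_sum = 52 + 43 + 60 + 100 + 70 + 84 + 98 = 507

attendance_avg=62, attendance_sum=507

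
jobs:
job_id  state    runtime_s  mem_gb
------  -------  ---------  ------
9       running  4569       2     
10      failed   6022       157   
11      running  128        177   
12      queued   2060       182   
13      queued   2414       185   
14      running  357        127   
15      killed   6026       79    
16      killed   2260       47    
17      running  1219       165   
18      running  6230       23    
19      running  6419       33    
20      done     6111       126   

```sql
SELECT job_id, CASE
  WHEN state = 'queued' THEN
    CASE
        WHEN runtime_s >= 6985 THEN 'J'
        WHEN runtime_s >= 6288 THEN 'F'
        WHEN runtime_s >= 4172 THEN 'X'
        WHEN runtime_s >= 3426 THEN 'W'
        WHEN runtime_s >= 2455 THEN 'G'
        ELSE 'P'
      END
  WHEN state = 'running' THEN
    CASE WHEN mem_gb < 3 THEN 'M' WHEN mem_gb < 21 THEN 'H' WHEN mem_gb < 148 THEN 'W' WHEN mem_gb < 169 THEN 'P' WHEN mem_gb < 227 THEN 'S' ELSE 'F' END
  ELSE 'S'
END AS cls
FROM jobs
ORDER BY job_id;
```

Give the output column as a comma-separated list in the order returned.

M, S, S, P, P, W, S, S, P, W, W, S

job_id=9: state='running' → inner[mem_gb < 3] → M
job_id=10: state='failed' → outer ELSE → S
job_id=11: state='running' → inner[mem_gb < 227] → S
job_id=12: state='queued' → inner[ELSE] → P
job_id=13: state='queued' → inner[ELSE] → P
job_id=14: state='running' → inner[mem_gb < 148] → W
job_id=15: state='killed' → outer ELSE → S
job_id=16: state='killed' → outer ELSE → S
job_id=17: state='running' → inner[mem_gb < 169] → P
job_id=18: state='running' → inner[mem_gb < 148] → W
job_id=19: state='running' → inner[mem_gb < 148] → W
job_id=20: state='done' → outer ELSE → S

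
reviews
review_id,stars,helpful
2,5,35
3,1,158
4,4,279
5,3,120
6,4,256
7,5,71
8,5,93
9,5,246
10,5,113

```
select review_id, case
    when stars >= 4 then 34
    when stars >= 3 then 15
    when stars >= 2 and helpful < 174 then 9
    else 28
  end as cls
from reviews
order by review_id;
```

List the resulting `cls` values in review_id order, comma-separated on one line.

34, 28, 34, 15, 34, 34, 34, 34, 34

review_id=2: stars >= 4 → 34
review_id=3: ELSE → 28
review_id=4: stars >= 4 → 34
review_id=5: stars >= 3 → 15
review_id=6: stars >= 4 → 34
review_id=7: stars >= 4 → 34
review_id=8: stars >= 4 → 34
review_id=9: stars >= 4 → 34
review_id=10: stars >= 4 → 34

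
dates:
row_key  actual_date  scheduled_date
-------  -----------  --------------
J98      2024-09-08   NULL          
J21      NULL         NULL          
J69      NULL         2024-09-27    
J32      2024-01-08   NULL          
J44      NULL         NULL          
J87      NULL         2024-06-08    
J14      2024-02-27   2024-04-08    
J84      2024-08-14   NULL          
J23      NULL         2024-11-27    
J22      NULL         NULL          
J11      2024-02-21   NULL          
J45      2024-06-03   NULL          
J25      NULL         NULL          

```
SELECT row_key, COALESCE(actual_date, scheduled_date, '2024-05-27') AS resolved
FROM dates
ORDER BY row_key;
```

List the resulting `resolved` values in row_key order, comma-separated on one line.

row_key=J11: actual_date=2024-02-21 → 2024-02-21
row_key=J14: actual_date=2024-02-27 → 2024-02-27
row_key=J21: actual_date=NULL, scheduled_date=NULL, → literal 2024-05-27 → 2024-05-27
row_key=J22: actual_date=NULL, scheduled_date=NULL, → literal 2024-05-27 → 2024-05-27
row_key=J23: actual_date=NULL, scheduled_date=2024-11-27 → 2024-11-27
row_key=J25: actual_date=NULL, scheduled_date=NULL, → literal 2024-05-27 → 2024-05-27
row_key=J32: actual_date=2024-01-08 → 2024-01-08
row_key=J44: actual_date=NULL, scheduled_date=NULL, → literal 2024-05-27 → 2024-05-27
row_key=J45: actual_date=2024-06-03 → 2024-06-03
row_key=J69: actual_date=NULL, scheduled_date=2024-09-27 → 2024-09-27
row_key=J84: actual_date=2024-08-14 → 2024-08-14
row_key=J87: actual_date=NULL, scheduled_date=2024-06-08 → 2024-06-08
row_key=J98: actual_date=2024-09-08 → 2024-09-08

2024-02-21, 2024-02-27, 2024-05-27, 2024-05-27, 2024-11-27, 2024-05-27, 2024-01-08, 2024-05-27, 2024-06-03, 2024-09-27, 2024-08-14, 2024-06-08, 2024-09-08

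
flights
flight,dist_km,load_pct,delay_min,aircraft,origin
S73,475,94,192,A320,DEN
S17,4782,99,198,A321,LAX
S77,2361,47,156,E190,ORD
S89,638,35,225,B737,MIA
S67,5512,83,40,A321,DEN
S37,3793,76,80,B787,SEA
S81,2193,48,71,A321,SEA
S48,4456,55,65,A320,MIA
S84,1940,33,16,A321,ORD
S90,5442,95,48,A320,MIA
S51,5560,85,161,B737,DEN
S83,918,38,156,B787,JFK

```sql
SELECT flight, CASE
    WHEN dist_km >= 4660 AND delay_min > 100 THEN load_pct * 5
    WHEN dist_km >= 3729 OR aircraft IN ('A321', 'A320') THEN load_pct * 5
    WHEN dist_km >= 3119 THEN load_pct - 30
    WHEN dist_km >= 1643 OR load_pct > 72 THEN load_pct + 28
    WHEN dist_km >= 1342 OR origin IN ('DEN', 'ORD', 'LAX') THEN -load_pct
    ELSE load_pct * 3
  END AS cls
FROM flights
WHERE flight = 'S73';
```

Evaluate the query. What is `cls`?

470

flight = S73: dist_km=475, load_pct=94, delay_min=192, aircraft=A320, origin=DEN.
dist_km >= 4660 AND delay_min > 100 → false
dist_km >= 3729 OR aircraft IN ('A321', 'A320') → true → 470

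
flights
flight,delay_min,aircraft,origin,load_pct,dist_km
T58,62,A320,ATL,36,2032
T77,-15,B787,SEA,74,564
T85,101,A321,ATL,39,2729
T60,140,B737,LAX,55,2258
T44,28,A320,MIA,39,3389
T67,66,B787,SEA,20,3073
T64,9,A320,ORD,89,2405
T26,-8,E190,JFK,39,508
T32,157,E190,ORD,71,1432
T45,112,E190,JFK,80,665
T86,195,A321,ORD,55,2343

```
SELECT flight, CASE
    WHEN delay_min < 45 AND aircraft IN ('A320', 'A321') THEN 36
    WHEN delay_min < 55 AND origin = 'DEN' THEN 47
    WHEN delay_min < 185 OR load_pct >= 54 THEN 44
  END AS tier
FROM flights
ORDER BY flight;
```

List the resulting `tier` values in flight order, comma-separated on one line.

44, 44, 36, 44, 44, 44, 36, 44, 44, 44, 44

flight=T26: delay_min < 185 OR load_pct >= 54 → 44
flight=T32: delay_min < 185 OR load_pct >= 54 → 44
flight=T44: delay_min < 45 AND aircraft IN ('A320', 'A321') → 36
flight=T45: delay_min < 185 OR load_pct >= 54 → 44
flight=T58: delay_min < 185 OR load_pct >= 54 → 44
flight=T60: delay_min < 185 OR load_pct >= 54 → 44
flight=T64: delay_min < 45 AND aircraft IN ('A320', 'A321') → 36
flight=T67: delay_min < 185 OR load_pct >= 54 → 44
flight=T77: delay_min < 185 OR load_pct >= 54 → 44
flight=T85: delay_min < 185 OR load_pct >= 54 → 44
flight=T86: delay_min < 185 OR load_pct >= 54 → 44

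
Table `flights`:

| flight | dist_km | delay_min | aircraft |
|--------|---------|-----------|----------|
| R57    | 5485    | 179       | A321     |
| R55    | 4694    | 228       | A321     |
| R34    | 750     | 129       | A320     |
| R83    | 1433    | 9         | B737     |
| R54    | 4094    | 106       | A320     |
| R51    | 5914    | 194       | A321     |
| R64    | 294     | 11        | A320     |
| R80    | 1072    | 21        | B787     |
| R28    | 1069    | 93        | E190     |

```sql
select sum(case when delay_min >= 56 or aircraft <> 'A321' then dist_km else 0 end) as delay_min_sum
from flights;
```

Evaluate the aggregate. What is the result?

24805

flight=R57: ✓ → 5485
flight=R55: ✓ → 4694
flight=R34: ✓ → 750
flight=R83: ✓ → 1433
flight=R54: ✓ → 4094
flight=R51: ✓ → 5914
flight=R64: ✓ → 294
flight=R80: ✓ → 1072
flight=R28: ✓ → 1069
delay_min_sum = 5485 + 4694 + 750 + 1433 + 4094 + 5914 + 294 + 1072 + 1069 = 24805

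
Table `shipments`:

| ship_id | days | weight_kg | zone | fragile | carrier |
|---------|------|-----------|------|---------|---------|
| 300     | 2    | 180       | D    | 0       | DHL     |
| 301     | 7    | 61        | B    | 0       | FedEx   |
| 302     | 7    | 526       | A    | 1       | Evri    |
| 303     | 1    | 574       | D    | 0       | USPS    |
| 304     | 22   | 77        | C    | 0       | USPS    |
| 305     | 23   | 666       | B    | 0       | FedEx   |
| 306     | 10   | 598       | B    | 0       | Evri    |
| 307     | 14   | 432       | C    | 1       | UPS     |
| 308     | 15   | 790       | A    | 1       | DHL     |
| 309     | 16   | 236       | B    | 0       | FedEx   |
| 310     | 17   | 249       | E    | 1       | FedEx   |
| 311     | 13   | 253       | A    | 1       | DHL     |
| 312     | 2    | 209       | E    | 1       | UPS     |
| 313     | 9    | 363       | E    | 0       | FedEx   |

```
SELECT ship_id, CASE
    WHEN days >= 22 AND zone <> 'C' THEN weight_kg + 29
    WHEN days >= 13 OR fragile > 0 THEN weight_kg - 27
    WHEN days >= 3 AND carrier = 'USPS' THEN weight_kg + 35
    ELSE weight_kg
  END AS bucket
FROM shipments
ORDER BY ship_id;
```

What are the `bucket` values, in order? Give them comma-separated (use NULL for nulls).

ship_id=300: ELSE → 180
ship_id=301: ELSE → 61
ship_id=302: days >= 13 OR fragile > 0 → 499
ship_id=303: ELSE → 574
ship_id=304: days >= 13 OR fragile > 0 → 50
ship_id=305: days >= 22 AND zone <> 'C' → 695
ship_id=306: ELSE → 598
ship_id=307: days >= 13 OR fragile > 0 → 405
ship_id=308: days >= 13 OR fragile > 0 → 763
ship_id=309: days >= 13 OR fragile > 0 → 209
ship_id=310: days >= 13 OR fragile > 0 → 222
ship_id=311: days >= 13 OR fragile > 0 → 226
ship_id=312: days >= 13 OR fragile > 0 → 182
ship_id=313: ELSE → 363

180, 61, 499, 574, 50, 695, 598, 405, 763, 209, 222, 226, 182, 363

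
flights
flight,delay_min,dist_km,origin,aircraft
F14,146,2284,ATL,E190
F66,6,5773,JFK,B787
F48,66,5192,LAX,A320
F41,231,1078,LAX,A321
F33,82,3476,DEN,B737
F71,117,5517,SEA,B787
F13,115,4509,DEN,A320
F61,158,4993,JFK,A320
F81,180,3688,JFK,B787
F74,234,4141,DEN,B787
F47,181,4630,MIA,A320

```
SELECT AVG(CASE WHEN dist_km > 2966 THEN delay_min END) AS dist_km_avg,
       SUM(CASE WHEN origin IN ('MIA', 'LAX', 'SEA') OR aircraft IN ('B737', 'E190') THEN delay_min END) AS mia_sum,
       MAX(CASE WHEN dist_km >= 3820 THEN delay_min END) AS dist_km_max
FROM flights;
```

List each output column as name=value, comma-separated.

dist_km_avg=126.5555555556, mia_sum=823, dist_km_max=234

[dist_km_avg: dist_km > 2966]
flight=F14: ✗
flight=F66: ✓ → 6
flight=F48: ✓ → 66
flight=F41: ✗
flight=F33: ✓ → 82
flight=F71: ✓ → 117
flight=F13: ✓ → 115
flight=F61: ✓ → 158
flight=F81: ✓ → 180
flight=F74: ✓ → 234
flight=F47: ✓ → 181
dist_km_avg = (6 + 66 + 82 + 117 + 115 + 158 + 180 + 234 + 181) / 9 = 126.5555555556
—
[mia_sum: origin IN ('MIA', 'LAX', 'SEA') OR aircraft IN ('B737', 'E190')]
flight=F14: ✓ → 146
flight=F66: ✗
flight=F48: ✓ → 66
flight=F41: ✓ → 231
flight=F33: ✓ → 82
flight=F71: ✓ → 117
flight=F13: ✗
flight=F61: ✗
flight=F81: ✗
flight=F74: ✗
flight=F47: ✓ → 181
mia_sum = 146 + 66 + 231 + 82 + 117 + 181 = 823
—
[dist_km_max: dist_km >= 3820]
flight=F14: ✗
flight=F66: ✓ → 6
flight=F48: ✓ → 66
flight=F41: ✗
flight=F33: ✗
flight=F71: ✓ → 117
flight=F13: ✓ → 115
flight=F61: ✓ → 158
flight=F81: ✗
flight=F74: ✓ → 234
flight=F47: ✓ → 181
dist_km_max = MAX(6, 66, 117, 115, 158, 234, 181) = 234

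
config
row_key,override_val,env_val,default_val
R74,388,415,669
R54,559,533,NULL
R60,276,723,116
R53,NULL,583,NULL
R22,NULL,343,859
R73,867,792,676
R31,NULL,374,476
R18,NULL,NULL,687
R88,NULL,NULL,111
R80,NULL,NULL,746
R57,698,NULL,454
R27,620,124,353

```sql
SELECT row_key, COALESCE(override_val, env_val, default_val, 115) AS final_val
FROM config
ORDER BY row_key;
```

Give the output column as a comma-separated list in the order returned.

row_key=R18: override_val=NULL, env_val=NULL, default_val=687 → 687
row_key=R22: override_val=NULL, env_val=343 → 343
row_key=R27: override_val=620 → 620
row_key=R31: override_val=NULL, env_val=374 → 374
row_key=R53: override_val=NULL, env_val=583 → 583
row_key=R54: override_val=559 → 559
row_key=R57: override_val=698 → 698
row_key=R60: override_val=276 → 276
row_key=R73: override_val=867 → 867
row_key=R74: override_val=388 → 388
row_key=R80: override_val=NULL, env_val=NULL, default_val=746 → 746
row_key=R88: override_val=NULL, env_val=NULL, default_val=111 → 111

687, 343, 620, 374, 583, 559, 698, 276, 867, 388, 746, 111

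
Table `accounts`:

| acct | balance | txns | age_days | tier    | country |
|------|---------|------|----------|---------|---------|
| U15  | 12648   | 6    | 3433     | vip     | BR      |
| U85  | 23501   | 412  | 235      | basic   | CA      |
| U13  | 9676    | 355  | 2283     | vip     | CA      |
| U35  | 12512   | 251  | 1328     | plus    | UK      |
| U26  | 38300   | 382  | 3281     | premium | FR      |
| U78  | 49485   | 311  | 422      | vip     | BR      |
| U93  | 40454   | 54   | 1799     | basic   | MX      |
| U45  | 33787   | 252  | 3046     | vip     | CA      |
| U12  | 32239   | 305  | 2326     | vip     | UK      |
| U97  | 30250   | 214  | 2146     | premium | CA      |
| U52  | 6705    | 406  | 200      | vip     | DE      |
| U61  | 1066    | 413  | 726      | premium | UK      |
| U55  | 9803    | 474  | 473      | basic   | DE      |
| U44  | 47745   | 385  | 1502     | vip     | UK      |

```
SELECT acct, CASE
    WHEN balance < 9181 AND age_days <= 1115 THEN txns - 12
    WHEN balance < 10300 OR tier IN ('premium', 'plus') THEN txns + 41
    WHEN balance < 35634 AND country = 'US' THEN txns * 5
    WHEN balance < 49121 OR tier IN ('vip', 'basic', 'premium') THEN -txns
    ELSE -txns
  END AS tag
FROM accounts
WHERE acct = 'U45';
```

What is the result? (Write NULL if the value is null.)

acct = U45: balance=33787, txns=252, age_days=3046, tier=vip, country=CA.
balance < 9181 AND age_days <= 1115 → false
balance < 10300 OR tier IN ('premium', 'plus') → false
balance < 35634 AND country = 'US' → false
balance < 49121 OR tier IN ('vip', 'basic', 'premium') → true → -252

-252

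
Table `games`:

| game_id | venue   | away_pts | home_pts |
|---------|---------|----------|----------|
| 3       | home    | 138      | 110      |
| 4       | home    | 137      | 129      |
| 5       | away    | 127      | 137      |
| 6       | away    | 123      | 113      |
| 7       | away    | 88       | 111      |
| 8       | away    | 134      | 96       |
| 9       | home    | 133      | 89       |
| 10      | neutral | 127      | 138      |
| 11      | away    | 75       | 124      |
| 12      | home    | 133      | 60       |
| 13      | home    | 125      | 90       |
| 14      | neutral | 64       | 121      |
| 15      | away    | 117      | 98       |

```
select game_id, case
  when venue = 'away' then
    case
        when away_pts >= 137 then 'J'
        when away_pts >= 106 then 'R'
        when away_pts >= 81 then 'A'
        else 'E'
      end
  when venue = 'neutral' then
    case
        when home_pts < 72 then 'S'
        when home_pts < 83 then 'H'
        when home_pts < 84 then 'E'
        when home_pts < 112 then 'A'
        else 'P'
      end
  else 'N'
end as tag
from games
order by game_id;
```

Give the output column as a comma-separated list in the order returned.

game_id=3: venue='home' → outer ELSE → N
game_id=4: venue='home' → outer ELSE → N
game_id=5: venue='away' → inner[away_pts >= 106] → R
game_id=6: venue='away' → inner[away_pts >= 106] → R
game_id=7: venue='away' → inner[away_pts >= 81] → A
game_id=8: venue='away' → inner[away_pts >= 106] → R
game_id=9: venue='home' → outer ELSE → N
game_id=10: venue='neutral' → inner[ELSE] → P
game_id=11: venue='away' → inner[ELSE] → E
game_id=12: venue='home' → outer ELSE → N
game_id=13: venue='home' → outer ELSE → N
game_id=14: venue='neutral' → inner[ELSE] → P
game_id=15: venue='away' → inner[away_pts >= 106] → R

N, N, R, R, A, R, N, P, E, N, N, P, R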